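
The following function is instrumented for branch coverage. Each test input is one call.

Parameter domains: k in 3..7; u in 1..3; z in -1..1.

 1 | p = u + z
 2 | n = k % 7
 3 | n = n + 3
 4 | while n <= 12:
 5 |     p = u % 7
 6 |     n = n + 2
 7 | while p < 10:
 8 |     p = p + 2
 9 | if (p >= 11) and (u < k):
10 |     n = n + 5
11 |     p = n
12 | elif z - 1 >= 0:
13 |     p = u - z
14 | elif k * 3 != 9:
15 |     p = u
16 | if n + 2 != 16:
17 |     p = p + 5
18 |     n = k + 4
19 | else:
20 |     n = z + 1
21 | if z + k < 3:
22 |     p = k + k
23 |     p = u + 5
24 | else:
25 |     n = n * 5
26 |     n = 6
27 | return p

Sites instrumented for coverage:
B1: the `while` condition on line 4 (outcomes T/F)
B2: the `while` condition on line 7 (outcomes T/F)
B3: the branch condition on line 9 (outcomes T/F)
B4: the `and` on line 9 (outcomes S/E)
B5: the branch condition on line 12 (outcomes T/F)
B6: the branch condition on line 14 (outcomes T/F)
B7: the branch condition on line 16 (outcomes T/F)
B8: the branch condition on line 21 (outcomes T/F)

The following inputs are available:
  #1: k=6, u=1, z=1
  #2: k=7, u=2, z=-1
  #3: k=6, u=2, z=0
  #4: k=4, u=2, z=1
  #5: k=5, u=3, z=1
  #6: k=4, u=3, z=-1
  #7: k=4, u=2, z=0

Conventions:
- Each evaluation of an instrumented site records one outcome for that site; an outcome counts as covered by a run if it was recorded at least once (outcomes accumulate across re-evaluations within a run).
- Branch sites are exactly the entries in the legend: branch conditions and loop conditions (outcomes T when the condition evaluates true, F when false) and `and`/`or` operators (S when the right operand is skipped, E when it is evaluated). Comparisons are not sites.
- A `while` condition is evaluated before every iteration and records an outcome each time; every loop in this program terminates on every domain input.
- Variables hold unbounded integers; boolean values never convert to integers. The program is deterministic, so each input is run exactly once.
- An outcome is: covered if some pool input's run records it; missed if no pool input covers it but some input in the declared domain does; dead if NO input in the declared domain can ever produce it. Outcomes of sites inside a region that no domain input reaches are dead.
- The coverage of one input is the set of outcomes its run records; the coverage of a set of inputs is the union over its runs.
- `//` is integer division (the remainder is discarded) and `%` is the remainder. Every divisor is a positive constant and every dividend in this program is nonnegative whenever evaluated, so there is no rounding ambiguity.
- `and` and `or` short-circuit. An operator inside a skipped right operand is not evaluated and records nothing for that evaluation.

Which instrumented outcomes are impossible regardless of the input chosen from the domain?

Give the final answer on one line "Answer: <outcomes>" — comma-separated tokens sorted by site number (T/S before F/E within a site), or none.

sweeping the full domain (45 inputs) for each outcome:
  reachable outcomes have witnesses, e.g. B1=T (e.g. k=3, u=1, z=-1), B1=F (e.g. k=3, u=1, z=-1), B2=T (e.g. k=3, u=1, z=-1), B2=F (e.g. k=3, u=1, z=-1)

Answer: none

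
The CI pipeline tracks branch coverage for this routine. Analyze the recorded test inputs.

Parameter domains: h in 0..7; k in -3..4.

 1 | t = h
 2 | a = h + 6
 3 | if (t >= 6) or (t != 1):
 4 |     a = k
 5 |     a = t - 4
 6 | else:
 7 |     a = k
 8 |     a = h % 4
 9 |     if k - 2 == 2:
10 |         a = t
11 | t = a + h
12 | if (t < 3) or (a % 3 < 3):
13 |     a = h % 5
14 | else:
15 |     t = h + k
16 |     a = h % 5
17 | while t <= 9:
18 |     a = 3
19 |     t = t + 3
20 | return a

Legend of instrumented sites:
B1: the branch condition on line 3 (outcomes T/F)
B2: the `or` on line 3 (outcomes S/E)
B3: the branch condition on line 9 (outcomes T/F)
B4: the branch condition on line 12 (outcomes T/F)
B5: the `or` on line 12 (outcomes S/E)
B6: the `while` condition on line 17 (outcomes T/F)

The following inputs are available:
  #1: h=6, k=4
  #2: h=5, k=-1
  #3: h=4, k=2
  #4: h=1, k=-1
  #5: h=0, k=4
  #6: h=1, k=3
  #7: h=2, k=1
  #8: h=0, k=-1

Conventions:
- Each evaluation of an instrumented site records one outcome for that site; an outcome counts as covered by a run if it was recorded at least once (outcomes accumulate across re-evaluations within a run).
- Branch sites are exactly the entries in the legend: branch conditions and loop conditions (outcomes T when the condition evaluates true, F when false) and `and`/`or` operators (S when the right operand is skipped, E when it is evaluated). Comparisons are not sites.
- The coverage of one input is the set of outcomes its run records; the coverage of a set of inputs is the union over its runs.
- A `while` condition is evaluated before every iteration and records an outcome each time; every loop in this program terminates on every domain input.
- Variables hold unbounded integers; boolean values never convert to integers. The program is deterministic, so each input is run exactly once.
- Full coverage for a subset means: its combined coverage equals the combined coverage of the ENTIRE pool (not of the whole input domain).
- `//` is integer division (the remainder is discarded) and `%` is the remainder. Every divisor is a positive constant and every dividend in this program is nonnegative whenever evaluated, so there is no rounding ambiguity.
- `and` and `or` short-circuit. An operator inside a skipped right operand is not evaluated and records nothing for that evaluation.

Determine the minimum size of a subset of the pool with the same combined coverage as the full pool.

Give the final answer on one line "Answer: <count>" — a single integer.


#1 (h=6, k=4) -> B2->S, B1->T, B5->E, B4->T, B6->T, B6->F; covered: B1=T, B2=S, B4=T, B5=E, B6=T, B6=F
#2 (h=5, k=-1) -> B2->E, B1->T, B5->E, B4->T, B6->T, B6->T, B6->F; covered: B1=T, B2=E, B4=T, B5=E, B6=T, B6=F
#3 (h=4, k=2) -> B2->E, B1->T, B5->E, B4->T, B6->T, B6->T, B6->F; covered: B1=T, B2=E, B4=T, B5=E, B6=T, B6=F
#4 (h=1, k=-1) -> B2->E, B1->F, B3->F, B5->S, B4->T, B6->T, B6->T, B6->T, B6->F; covered: B1=F, B2=E, B3=F, B4=T, B5=S, B6=T, B6=F
#5 (h=0, k=4) -> B2->E, B1->T, B5->S, B4->T, B6->T, B6->T, B6->T, B6->T, B6->T, B6->F; covered: B1=T, B2=E, B4=T, B5=S, B6=T, B6=F
#6 (h=1, k=3) -> B2->E, B1->F, B3->F, B5->S, B4->T, B6->T, B6->T, B6->T, B6->F; covered: B1=F, B2=E, B3=F, B4=T, B5=S, B6=T, B6=F
#7 (h=2, k=1) -> B2->E, B1->T, B5->S, B4->T, B6->T, B6->T, B6->T, B6->T, B6->F; covered: B1=T, B2=E, B4=T, B5=S, B6=T, B6=F
#8 (h=0, k=-1) -> B2->E, B1->T, B5->S, B4->T, B6->T, B6->T, B6->T, B6->T, B6->T, B6->F; covered: B1=T, B2=E, B4=T, B5=S, B6=T, B6=F
union over all inputs: B1=T, B1=F, B2=S, B2=E, B3=F, B4=T, B5=S, B5=E, B6=T, B6=F (10 outcomes)
no size-1 subset reaches all 10 outcomes (best union: 7/10)
inputs {1, 4} (size 2) cover everything; no size-2 subset with a lexicographically smaller index list covers all 10
Answer: 2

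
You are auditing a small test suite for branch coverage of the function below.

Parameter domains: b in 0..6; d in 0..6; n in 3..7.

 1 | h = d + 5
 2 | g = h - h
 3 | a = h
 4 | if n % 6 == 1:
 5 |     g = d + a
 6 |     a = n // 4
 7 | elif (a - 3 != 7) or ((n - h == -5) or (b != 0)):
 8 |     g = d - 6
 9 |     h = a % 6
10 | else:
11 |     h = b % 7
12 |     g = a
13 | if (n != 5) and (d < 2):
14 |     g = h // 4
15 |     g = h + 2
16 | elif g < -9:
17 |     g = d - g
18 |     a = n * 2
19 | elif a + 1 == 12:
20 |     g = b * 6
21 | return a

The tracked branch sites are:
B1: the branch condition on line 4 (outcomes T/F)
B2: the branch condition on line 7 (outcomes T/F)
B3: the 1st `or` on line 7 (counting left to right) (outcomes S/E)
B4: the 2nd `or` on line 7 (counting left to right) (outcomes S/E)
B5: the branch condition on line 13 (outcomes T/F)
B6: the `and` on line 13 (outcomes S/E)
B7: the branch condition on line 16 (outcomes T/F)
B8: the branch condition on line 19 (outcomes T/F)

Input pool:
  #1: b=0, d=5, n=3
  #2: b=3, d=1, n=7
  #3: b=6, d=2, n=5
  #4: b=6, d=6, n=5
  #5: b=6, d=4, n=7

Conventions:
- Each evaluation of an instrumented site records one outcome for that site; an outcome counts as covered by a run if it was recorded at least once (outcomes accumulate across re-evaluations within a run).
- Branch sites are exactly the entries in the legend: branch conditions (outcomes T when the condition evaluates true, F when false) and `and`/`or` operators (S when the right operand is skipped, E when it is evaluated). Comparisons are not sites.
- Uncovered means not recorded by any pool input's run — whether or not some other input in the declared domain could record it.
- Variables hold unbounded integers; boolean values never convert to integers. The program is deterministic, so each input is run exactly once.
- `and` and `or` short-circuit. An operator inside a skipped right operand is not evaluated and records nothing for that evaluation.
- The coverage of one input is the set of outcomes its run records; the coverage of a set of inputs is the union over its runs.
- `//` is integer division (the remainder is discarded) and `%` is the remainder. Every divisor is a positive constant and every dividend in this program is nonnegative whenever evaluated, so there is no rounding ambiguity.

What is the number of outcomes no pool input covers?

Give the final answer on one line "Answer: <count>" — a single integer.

run #1 (b=0, d=5, n=3) runs B1->F, B3->E, B4->E, B2->F, B6->E, B5->F, B7->F, B8->F; records B1=F, B2=F, B3=E, B4=E, B5=F, B6=E, B7=F, B8=F
run #2 (b=3, d=1, n=7) runs B1->T, B6->E, B5->T; records B1=T, B5=T, B6=E
run #3 (b=6, d=2, n=5) runs B1->F, B3->S, B2->T, B6->S, B5->F, B7->F, B8->F; records B1=F, B2=T, B3=S, B5=F, B6=S, B7=F, B8=F
run #4 (b=6, d=6, n=5) runs B1->F, B3->S, B2->T, B6->S, B5->F, B7->F, B8->T; records B1=F, B2=T, B3=S, B5=F, B6=S, B7=F, B8=T
run #5 (b=6, d=4, n=7) runs B1->T, B6->E, B5->F, B7->F, B8->F; records B1=T, B5=F, B6=E, B7=F, B8=F
union over the pool: B1=T, B1=F, B2=T, B2=F, B3=S, B3=E, B4=E, B5=T, B5=F, B6=S, B6=E, B7=F, B8=T, B8=F
uncovered (2 of 16): B4=S, B7=T

Answer: 2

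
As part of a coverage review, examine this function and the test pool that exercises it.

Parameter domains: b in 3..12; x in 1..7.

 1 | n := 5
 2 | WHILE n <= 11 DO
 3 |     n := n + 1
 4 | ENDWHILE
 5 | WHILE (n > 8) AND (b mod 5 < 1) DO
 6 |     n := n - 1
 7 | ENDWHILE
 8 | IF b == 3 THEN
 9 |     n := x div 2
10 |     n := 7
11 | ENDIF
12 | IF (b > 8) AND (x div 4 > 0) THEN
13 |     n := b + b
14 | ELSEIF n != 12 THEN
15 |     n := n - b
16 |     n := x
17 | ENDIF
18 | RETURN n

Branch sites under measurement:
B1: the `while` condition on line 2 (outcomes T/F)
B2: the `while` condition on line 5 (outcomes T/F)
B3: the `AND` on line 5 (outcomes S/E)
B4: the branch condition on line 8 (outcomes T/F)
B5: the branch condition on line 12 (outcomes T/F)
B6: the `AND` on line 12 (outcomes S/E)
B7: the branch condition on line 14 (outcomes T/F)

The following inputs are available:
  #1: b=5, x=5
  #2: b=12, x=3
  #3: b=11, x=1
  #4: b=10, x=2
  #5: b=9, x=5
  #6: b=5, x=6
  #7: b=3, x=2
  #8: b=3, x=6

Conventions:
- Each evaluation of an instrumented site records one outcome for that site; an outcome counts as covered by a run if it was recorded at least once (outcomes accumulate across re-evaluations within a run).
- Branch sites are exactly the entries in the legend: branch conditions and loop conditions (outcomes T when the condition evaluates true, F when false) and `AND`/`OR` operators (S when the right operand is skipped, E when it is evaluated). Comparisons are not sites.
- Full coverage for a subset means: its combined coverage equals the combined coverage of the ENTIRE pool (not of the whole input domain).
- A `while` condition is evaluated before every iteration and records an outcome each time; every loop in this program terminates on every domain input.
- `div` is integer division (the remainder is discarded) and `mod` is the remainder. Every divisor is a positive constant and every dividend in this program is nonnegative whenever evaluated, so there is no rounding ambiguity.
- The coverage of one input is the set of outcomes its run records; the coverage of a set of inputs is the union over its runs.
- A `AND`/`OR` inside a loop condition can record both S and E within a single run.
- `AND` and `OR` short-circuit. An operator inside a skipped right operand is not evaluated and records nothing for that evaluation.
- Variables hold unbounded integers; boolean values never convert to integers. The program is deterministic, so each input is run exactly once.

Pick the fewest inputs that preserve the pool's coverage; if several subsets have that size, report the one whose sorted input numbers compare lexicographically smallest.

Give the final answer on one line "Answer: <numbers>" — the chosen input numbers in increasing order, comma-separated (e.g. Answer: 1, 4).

input #1 (b=5, x=5): events B1->T, B1->T, B1->T, B1->T, B1->T, B1->T, B1->T, B1->F, B3->E, B2->T, B3->E, B2->T, B3->E, B2->T, ...; covers B1=T, B1=F, B2=T, B2=F, B3=S, B3=E, B4=F, B5=F, B6=S, B7=T
input #2 (b=12, x=3): events B1->T, B1->T, B1->T, B1->T, B1->T, B1->T, B1->T, B1->F, B3->E, B2->F, B4->F, B6->E, B5->F, B7->F; covers B1=T, B1=F, B2=F, B3=E, B4=F, B5=F, B6=E, B7=F
input #3 (b=11, x=1): events B1->T, B1->T, B1->T, B1->T, B1->T, B1->T, B1->T, B1->F, B3->E, B2->F, B4->F, B6->E, B5->F, B7->F; covers B1=T, B1=F, B2=F, B3=E, B4=F, B5=F, B6=E, B7=F
input #4 (b=10, x=2): events B1->T, B1->T, B1->T, B1->T, B1->T, B1->T, B1->T, B1->F, B3->E, B2->T, B3->E, B2->T, B3->E, B2->T, ...; covers B1=T, B1=F, B2=T, B2=F, B3=S, B3=E, B4=F, B5=F, B6=E, B7=T
input #5 (b=9, x=5): events B1->T, B1->T, B1->T, B1->T, B1->T, B1->T, B1->T, B1->F, B3->E, B2->F, B4->F, B6->E, B5->T; covers B1=T, B1=F, B2=F, B3=E, B4=F, B5=T, B6=E
input #6 (b=5, x=6): events B1->T, B1->T, B1->T, B1->T, B1->T, B1->T, B1->T, B1->F, B3->E, B2->T, B3->E, B2->T, B3->E, B2->T, ...; covers B1=T, B1=F, B2=T, B2=F, B3=S, B3=E, B4=F, B5=F, B6=S, B7=T
input #7 (b=3, x=2): events B1->T, B1->T, B1->T, B1->T, B1->T, B1->T, B1->T, B1->F, B3->E, B2->F, B4->T, B6->S, B5->F, B7->T; covers B1=T, B1=F, B2=F, B3=E, B4=T, B5=F, B6=S, B7=T
input #8 (b=3, x=6): events B1->T, B1->T, B1->T, B1->T, B1->T, B1->T, B1->T, B1->F, B3->E, B2->F, B4->T, B6->S, B5->F, B7->T; covers B1=T, B1=F, B2=F, B3=E, B4=T, B5=F, B6=S, B7=T
union over all inputs: B1=T, B1=F, B2=T, B2=F, B3=S, B3=E, B4=T, B4=F, B5=T, B5=F, B6=S, B6=E, B7=T, B7=F (14 outcomes)
size 1 is not enough: best union over all size-1 subsets is 10/14
size 2 is not enough: best union over all size-2 subsets is 12/14
size 3 is not enough: best union over all size-3 subsets is 13/14
inputs {1, 2, 5, 7} (size 4) cover everything; no size-4 subset with a lexicographically smaller index list covers all 14

Answer: 1, 2, 5, 7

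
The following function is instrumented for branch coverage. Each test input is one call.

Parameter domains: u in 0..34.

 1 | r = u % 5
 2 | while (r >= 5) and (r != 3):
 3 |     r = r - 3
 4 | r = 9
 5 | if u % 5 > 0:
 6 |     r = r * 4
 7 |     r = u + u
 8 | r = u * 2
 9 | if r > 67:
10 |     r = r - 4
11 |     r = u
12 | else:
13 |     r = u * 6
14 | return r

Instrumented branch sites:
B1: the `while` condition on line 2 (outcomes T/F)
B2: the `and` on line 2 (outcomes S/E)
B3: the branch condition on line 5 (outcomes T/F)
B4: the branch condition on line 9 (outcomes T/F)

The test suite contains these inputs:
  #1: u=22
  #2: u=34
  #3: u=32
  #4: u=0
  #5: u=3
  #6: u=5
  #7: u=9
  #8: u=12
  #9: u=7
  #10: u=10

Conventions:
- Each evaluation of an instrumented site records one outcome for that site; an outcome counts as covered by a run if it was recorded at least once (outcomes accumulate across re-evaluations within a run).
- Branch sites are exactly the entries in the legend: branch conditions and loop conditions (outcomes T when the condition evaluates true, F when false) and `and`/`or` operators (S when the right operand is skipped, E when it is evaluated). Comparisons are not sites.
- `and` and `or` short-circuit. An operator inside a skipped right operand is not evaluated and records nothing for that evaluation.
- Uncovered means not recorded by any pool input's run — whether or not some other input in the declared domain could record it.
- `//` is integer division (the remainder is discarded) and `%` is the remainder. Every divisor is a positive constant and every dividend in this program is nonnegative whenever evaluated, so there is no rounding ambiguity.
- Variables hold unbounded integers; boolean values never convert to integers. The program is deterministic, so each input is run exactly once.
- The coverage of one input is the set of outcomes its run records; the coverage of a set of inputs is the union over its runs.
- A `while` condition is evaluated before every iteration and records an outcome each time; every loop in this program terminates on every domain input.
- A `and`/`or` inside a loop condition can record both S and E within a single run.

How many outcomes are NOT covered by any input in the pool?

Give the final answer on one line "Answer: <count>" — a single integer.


input #1, u=22: events B2->S, B1->F, B3->T, B4->F; outcomes B1=F, B2=S, B3=T, B4=F
input #2, u=34: events B2->S, B1->F, B3->T, B4->T; outcomes B1=F, B2=S, B3=T, B4=T
input #3, u=32: events B2->S, B1->F, B3->T, B4->F; outcomes B1=F, B2=S, B3=T, B4=F
input #4, u=0: events B2->S, B1->F, B3->F, B4->F; outcomes B1=F, B2=S, B3=F, B4=F
input #5, u=3: events B2->S, B1->F, B3->T, B4->F; outcomes B1=F, B2=S, B3=T, B4=F
input #6, u=5: events B2->S, B1->F, B3->F, B4->F; outcomes B1=F, B2=S, B3=F, B4=F
input #7, u=9: events B2->S, B1->F, B3->T, B4->F; outcomes B1=F, B2=S, B3=T, B4=F
input #8, u=12: events B2->S, B1->F, B3->T, B4->F; outcomes B1=F, B2=S, B3=T, B4=F
input #9, u=7: events B2->S, B1->F, B3->T, B4->F; outcomes B1=F, B2=S, B3=T, B4=F
input #10, u=10: events B2->S, B1->F, B3->F, B4->F; outcomes B1=F, B2=S, B3=F, B4=F
union over the pool: B1=F, B2=S, B3=T, B3=F, B4=T, B4=F
uncovered (2 of 8): B1=T, B2=E
Answer: 2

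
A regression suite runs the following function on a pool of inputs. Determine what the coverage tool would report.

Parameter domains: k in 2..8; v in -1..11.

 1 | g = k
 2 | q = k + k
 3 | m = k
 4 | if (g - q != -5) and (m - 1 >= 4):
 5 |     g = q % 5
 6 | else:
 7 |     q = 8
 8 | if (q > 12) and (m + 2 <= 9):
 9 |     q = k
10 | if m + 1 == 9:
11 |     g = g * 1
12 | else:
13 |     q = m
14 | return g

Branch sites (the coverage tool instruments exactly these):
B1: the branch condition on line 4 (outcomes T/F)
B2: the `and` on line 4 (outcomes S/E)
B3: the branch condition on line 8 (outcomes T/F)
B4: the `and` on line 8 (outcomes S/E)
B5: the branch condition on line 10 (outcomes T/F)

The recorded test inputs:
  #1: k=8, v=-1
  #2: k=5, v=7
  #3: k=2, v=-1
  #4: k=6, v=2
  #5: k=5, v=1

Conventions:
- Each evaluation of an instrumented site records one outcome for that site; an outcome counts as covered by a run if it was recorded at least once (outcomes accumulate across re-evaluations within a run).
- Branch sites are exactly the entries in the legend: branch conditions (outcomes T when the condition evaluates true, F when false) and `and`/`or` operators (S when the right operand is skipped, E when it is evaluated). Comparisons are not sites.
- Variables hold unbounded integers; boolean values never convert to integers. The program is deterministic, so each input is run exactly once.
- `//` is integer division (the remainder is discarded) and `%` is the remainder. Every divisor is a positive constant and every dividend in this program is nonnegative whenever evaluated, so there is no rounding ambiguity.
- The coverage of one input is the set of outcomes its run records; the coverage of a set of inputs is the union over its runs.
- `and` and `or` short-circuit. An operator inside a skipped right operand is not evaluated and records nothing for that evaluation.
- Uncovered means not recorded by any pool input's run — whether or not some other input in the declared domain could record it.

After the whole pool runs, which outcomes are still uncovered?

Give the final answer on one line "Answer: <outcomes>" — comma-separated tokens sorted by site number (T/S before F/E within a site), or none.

input #1 (k=8, v=-1): events B2->E, B1->T, B4->E, B3->F, B5->T; covers B1=T, B2=E, B3=F, B4=E, B5=T
input #2 (k=5, v=7): events B2->S, B1->F, B4->S, B3->F, B5->F; covers B1=F, B2=S, B3=F, B4=S, B5=F
input #3 (k=2, v=-1): events B2->E, B1->F, B4->S, B3->F, B5->F; covers B1=F, B2=E, B3=F, B4=S, B5=F
input #4 (k=6, v=2): events B2->E, B1->T, B4->S, B3->F, B5->F; covers B1=T, B2=E, B3=F, B4=S, B5=F
input #5 (k=5, v=1): events B2->S, B1->F, B4->S, B3->F, B5->F; covers B1=F, B2=S, B3=F, B4=S, B5=F
union over the pool: B1=T, B1=F, B2=S, B2=E, B3=F, B4=S, B4=E, B5=T, B5=F
uncovered (1 of 10): B3=T

Answer: B3=T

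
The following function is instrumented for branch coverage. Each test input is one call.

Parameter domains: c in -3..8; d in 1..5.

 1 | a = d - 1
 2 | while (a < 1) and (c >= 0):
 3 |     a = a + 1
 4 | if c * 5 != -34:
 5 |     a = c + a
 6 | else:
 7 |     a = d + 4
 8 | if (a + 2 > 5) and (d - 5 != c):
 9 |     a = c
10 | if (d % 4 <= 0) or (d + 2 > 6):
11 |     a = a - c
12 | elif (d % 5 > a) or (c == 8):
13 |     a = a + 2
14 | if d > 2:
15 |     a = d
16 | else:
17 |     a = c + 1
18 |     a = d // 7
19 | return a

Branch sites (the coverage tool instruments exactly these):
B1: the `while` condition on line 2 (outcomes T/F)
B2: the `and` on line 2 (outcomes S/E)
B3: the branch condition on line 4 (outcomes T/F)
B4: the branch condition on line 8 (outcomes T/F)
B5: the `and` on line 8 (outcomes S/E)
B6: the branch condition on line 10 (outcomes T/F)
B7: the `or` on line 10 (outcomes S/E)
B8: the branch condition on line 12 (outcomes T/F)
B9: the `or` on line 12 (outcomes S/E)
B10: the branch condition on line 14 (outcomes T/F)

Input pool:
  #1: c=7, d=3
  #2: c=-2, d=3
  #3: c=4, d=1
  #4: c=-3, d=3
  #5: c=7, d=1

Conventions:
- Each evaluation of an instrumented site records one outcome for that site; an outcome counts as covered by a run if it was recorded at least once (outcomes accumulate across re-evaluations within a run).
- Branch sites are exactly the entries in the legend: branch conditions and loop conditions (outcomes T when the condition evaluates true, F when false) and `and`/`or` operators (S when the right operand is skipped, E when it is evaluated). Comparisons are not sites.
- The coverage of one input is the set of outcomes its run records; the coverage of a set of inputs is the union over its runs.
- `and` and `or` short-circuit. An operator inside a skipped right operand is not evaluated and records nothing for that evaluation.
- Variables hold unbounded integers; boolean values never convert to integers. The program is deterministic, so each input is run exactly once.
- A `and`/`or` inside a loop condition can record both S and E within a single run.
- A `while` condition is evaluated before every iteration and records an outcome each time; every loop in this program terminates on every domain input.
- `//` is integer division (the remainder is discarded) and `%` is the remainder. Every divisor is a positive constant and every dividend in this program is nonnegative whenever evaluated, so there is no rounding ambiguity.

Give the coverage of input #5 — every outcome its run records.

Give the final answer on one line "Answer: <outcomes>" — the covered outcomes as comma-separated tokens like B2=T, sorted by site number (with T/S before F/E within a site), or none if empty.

Simulating input #5 (c=7, d=1) step by step:
  B2->E, B1->T, B2->S, B1->F, B3->T, B5->E, B4->T, B7->E, B6->F, B9->E
  B8->F, B10->F
as a set, this run covers: B1=T, B1=F, B2=S, B2=E, B3=T, B4=T, B5=E, B6=F, B7=E, B8=F, B9=E, B10=F

Answer: B1=T, B1=F, B2=S, B2=E, B3=T, B4=T, B5=E, B6=F, B7=E, B8=F, B9=E, B10=F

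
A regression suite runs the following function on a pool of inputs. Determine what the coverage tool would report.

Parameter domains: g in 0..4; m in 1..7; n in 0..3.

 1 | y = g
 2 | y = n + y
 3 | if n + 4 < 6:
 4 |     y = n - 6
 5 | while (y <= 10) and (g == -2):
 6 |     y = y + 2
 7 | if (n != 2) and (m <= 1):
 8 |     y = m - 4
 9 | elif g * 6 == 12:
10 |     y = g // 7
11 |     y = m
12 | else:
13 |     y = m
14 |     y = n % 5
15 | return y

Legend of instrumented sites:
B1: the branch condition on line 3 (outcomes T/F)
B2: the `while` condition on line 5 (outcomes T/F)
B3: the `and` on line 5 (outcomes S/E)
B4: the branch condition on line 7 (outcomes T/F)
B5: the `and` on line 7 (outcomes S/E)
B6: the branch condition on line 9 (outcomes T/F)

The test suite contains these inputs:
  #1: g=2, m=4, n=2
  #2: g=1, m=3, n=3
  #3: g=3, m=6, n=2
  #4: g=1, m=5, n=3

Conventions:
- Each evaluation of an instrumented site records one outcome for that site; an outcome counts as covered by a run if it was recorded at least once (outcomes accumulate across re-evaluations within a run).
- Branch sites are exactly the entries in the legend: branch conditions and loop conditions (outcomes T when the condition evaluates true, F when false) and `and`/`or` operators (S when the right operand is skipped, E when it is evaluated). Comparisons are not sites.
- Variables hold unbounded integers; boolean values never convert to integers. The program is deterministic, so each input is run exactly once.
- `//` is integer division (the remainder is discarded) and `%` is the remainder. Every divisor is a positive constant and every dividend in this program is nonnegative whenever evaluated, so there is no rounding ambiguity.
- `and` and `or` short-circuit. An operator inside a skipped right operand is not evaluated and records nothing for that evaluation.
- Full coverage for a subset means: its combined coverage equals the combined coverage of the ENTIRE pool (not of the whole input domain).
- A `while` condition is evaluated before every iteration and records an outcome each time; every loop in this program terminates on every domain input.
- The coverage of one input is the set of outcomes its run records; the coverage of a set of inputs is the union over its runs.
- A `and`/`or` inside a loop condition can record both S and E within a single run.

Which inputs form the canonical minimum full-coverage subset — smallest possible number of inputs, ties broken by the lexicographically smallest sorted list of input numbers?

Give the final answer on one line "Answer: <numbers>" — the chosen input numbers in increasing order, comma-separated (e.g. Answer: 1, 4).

input #1 (g=2, m=4, n=2): covers B1=F, B2=F, B3=E, B4=F, B5=S, B6=T
input #2 (g=1, m=3, n=3): covers B1=F, B2=F, B3=E, B4=F, B5=E, B6=F
input #3 (g=3, m=6, n=2): covers B1=F, B2=F, B3=E, B4=F, B5=S, B6=F
input #4 (g=1, m=5, n=3): covers B1=F, B2=F, B3=E, B4=F, B5=E, B6=F
union over all inputs: B1=F, B2=F, B3=E, B4=F, B5=S, B5=E, B6=T, B6=F (8 outcomes)
every size-1 subset falls short of the 8 outcomes (best: 6/8)
inputs {1, 2} (size 2) cover everything; no size-2 subset with a lexicographically smaller index list covers all 8

Answer: 1, 2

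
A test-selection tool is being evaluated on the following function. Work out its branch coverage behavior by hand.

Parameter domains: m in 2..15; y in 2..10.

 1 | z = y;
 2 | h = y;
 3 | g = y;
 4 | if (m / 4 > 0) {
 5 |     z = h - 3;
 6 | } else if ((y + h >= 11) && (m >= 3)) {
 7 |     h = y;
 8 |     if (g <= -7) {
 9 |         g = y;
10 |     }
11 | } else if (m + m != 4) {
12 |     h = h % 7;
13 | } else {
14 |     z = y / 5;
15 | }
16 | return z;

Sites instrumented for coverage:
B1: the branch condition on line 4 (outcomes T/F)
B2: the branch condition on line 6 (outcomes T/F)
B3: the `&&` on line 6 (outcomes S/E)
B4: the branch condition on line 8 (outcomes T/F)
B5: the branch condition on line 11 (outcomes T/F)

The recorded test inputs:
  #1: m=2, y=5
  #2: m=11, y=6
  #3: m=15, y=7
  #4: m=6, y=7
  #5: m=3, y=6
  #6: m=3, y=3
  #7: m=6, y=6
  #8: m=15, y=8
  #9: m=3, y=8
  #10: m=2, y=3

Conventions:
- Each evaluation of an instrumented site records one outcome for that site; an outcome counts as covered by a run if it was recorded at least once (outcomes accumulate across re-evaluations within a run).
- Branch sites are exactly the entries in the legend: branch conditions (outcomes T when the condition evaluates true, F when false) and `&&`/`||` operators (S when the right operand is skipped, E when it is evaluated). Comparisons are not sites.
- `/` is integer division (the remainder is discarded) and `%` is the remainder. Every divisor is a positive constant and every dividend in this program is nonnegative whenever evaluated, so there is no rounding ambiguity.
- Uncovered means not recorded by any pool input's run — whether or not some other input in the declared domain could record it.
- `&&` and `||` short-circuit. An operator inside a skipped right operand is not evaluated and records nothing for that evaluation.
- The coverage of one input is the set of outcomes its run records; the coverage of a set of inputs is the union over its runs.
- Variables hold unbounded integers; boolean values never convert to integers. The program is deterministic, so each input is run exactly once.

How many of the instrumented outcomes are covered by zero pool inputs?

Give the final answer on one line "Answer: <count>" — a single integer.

run #1 (m=2, y=5) records B1=F, B2=F, B3=S, B5=F
run #2 (m=11, y=6) records B1=T
run #3 (m=15, y=7) records B1=T
run #4 (m=6, y=7) records B1=T
run #5 (m=3, y=6) records B1=F, B2=T, B3=E, B4=F
run #6 (m=3, y=3) records B1=F, B2=F, B3=S, B5=T
run #7 (m=6, y=6) records B1=T
run #8 (m=15, y=8) records B1=T
run #9 (m=3, y=8) records B1=F, B2=T, B3=E, B4=F
run #10 (m=2, y=3) records B1=F, B2=F, B3=S, B5=F
union over the pool: B1=T, B1=F, B2=T, B2=F, B3=S, B3=E, B4=F, B5=T, B5=F
uncovered (1 of 10): B4=T

Answer: 1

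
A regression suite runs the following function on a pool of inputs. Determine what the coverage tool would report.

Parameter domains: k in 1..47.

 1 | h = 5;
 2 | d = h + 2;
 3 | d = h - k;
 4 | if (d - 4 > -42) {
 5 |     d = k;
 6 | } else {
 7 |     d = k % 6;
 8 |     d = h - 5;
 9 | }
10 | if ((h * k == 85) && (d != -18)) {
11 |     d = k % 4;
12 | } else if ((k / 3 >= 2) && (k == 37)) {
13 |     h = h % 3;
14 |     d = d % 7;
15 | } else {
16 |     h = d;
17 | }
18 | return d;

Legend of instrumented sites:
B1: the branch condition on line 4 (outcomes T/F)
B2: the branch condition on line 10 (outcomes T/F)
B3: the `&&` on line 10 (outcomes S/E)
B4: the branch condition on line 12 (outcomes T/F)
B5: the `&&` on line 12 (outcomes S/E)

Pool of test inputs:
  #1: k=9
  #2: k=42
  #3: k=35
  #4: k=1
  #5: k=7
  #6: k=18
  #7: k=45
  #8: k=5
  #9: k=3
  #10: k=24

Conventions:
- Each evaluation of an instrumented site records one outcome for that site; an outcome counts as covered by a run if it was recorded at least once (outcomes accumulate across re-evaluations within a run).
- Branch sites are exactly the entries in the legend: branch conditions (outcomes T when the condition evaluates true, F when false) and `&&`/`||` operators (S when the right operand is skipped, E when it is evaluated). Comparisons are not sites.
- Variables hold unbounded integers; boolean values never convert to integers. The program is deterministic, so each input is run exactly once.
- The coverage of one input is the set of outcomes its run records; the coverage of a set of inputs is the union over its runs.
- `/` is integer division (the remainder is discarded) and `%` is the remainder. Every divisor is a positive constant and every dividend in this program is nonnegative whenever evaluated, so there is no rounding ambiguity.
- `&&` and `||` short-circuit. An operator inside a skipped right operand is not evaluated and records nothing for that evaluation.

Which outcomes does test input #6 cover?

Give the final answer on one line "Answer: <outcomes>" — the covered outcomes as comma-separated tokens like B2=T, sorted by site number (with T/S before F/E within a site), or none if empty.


Event log for input #6 (k=18):
  B1->T, B3->S, B2->F, B5->E, B4->F
collecting distinct outcomes: B1=T, B2=F, B3=S, B4=F, B5=E
Answer: B1=T, B2=F, B3=S, B4=F, B5=E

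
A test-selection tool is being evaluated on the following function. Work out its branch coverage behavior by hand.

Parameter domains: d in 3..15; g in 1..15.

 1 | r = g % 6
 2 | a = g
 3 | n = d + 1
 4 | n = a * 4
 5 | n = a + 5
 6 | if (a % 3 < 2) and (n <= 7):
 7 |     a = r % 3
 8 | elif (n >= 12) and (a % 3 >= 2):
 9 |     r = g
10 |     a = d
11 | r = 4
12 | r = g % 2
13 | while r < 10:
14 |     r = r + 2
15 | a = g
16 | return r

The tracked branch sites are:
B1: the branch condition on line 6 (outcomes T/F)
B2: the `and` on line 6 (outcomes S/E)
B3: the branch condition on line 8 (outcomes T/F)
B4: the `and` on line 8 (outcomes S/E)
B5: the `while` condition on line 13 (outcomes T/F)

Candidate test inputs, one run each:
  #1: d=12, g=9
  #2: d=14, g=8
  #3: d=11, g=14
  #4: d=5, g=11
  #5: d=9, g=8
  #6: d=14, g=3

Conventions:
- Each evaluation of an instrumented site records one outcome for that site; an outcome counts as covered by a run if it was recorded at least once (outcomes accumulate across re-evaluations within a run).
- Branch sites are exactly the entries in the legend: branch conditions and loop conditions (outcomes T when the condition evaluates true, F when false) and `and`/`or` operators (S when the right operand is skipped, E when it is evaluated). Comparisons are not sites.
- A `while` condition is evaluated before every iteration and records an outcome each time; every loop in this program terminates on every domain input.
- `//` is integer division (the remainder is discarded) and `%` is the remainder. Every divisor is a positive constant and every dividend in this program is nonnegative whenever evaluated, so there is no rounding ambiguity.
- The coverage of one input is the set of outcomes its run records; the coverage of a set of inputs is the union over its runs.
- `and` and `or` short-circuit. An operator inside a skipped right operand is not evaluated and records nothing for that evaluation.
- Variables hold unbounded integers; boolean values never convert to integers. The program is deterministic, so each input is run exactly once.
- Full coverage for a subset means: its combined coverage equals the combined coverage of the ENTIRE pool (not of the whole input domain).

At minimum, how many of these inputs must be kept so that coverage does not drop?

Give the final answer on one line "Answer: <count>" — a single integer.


test 1 (d=12, g=9) hits B1=F, B2=E, B3=F, B4=E, B5=T, B5=F
test 2 (d=14, g=8) hits B1=F, B2=S, B3=T, B4=E, B5=T, B5=F
test 3 (d=11, g=14) hits B1=F, B2=S, B3=T, B4=E, B5=T, B5=F
test 4 (d=5, g=11) hits B1=F, B2=S, B3=T, B4=E, B5=T, B5=F
test 5 (d=9, g=8) hits B1=F, B2=S, B3=T, B4=E, B5=T, B5=F
test 6 (d=14, g=3) hits B1=F, B2=E, B3=F, B4=S, B5=T, B5=F
together the pool reaches 9 outcomes: B1=F, B2=S, B2=E, B3=T, B3=F, B4=S, B4=E, B5=T, B5=F
every size-1 subset falls short of the 9 outcomes (best: 6/9)
the canonical winner is {2, 6}: size 2, full 9-outcome coverage, earliest index list among size-2 covers
Answer: 2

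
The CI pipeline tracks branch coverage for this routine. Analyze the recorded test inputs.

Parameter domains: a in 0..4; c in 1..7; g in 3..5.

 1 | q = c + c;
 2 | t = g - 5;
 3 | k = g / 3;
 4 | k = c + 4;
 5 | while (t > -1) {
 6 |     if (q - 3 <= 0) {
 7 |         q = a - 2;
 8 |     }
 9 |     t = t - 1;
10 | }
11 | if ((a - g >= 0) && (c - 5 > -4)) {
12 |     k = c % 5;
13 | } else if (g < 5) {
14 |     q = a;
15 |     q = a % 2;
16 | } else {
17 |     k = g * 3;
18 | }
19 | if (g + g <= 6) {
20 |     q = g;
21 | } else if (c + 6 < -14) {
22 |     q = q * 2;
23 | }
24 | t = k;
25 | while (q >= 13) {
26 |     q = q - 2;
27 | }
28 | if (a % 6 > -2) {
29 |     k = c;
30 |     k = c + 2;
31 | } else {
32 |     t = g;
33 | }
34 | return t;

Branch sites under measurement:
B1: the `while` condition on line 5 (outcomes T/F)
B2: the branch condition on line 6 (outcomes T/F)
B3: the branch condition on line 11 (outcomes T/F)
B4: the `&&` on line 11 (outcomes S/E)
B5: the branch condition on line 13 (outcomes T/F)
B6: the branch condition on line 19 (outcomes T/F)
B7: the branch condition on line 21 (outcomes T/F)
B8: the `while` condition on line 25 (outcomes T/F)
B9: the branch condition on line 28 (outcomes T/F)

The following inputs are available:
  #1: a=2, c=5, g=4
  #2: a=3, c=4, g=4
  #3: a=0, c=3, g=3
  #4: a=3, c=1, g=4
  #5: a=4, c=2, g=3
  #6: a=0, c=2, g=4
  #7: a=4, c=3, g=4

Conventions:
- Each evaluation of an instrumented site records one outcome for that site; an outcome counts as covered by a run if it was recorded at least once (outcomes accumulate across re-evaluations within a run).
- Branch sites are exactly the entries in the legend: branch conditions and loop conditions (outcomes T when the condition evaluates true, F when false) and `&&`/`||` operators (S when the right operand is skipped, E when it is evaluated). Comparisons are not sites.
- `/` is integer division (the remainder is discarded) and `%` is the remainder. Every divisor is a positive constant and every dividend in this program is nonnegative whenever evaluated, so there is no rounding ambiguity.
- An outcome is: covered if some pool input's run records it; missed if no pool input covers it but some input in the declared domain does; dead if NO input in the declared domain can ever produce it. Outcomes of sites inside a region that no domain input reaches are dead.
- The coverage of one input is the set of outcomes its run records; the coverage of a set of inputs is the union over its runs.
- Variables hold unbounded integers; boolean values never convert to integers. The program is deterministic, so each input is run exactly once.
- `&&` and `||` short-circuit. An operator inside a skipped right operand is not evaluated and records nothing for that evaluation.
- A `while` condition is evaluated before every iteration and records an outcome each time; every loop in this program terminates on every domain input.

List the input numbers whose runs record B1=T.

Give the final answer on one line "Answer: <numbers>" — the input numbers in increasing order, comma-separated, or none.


input #1 (a=2, c=5, g=4): does not record B1=T
input #2 (a=3, c=4, g=4): does not record B1=T
input #3 (a=0, c=3, g=3): does not record B1=T
input #4 (a=3, c=1, g=4): does not record B1=T
input #5 (a=4, c=2, g=3): does not record B1=T
input #6 (a=0, c=2, g=4): does not record B1=T
input #7 (a=4, c=3, g=4): does not record B1=T
Answer: none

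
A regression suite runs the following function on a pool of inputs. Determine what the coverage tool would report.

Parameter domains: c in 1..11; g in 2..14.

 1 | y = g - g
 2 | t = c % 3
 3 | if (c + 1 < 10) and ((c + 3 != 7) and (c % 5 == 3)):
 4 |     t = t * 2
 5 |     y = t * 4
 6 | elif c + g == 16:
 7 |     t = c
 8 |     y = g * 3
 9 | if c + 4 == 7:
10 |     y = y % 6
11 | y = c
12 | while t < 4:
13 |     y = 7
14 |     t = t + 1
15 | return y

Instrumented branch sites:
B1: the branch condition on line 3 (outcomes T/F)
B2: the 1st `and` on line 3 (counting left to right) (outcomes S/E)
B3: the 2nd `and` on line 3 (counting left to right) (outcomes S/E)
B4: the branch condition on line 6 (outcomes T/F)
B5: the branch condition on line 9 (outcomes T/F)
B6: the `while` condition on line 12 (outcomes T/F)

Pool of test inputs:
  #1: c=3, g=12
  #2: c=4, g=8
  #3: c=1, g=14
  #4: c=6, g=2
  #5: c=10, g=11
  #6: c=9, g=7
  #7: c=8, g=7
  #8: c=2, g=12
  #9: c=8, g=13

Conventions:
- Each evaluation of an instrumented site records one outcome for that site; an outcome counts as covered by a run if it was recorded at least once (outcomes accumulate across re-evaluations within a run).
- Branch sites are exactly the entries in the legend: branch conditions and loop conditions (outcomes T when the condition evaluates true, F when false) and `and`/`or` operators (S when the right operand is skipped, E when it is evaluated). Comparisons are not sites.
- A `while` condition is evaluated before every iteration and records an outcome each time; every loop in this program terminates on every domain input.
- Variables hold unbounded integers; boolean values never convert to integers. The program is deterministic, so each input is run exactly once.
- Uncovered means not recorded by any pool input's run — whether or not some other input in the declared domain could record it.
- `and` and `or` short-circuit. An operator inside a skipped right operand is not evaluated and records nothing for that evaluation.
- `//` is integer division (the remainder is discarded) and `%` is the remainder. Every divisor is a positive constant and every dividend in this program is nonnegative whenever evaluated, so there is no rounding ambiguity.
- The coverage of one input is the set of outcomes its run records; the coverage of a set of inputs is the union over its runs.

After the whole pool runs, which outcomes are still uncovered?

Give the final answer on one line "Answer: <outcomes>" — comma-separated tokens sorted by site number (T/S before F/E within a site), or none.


input #1 (c=3, g=12): covers B1=T, B2=E, B3=E, B5=T, B6=T, B6=F
input #2 (c=4, g=8): covers B1=F, B2=E, B3=S, B4=F, B5=F, B6=T, B6=F
input #3 (c=1, g=14): covers B1=F, B2=E, B3=E, B4=F, B5=F, B6=T, B6=F
input #4 (c=6, g=2): covers B1=F, B2=E, B3=E, B4=F, B5=F, B6=T, B6=F
input #5 (c=10, g=11): covers B1=F, B2=S, B4=F, B5=F, B6=T, B6=F
input #6 (c=9, g=7): covers B1=F, B2=S, B4=T, B5=F, B6=F
input #7 (c=8, g=7): covers B1=T, B2=E, B3=E, B5=F, B6=F
input #8 (c=2, g=12): covers B1=F, B2=E, B3=E, B4=F, B5=F, B6=T, B6=F
input #9 (c=8, g=13): covers B1=T, B2=E, B3=E, B5=F, B6=F
union over the pool: B1=T, B1=F, B2=S, B2=E, B3=S, B3=E, B4=T, B4=F, B5=T, B5=F, B6=T, B6=F
uncovered (0 of 12): none
Answer: none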